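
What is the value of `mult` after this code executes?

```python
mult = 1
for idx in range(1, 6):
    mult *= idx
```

Let's trace through this code step by step.

Initialize: mult = 1
Entering loop: for idx in range(1, 6):

After execution: mult = 120
120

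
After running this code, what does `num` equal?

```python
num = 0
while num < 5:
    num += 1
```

Let's trace through this code step by step.

Initialize: num = 0
Entering loop: while num < 5:

After execution: num = 5
5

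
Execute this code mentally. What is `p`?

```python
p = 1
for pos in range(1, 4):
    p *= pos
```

Let's trace through this code step by step.

Initialize: p = 1
Entering loop: for pos in range(1, 4):

After execution: p = 6
6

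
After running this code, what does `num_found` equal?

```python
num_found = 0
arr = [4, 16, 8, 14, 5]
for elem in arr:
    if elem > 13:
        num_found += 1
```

Let's trace through this code step by step.

Initialize: num_found = 0
Initialize: arr = [4, 16, 8, 14, 5]
Entering loop: for elem in arr:

After execution: num_found = 2
2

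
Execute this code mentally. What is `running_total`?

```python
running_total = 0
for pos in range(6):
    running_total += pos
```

Let's trace through this code step by step.

Initialize: running_total = 0
Entering loop: for pos in range(6):

After execution: running_total = 15
15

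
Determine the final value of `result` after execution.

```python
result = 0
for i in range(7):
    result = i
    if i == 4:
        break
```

Let's trace through this code step by step.

Initialize: result = 0
Entering loop: for i in range(7):

After execution: result = 4
4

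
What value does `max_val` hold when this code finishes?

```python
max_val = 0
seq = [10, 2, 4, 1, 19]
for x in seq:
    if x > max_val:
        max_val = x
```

Let's trace through this code step by step.

Initialize: max_val = 0
Initialize: seq = [10, 2, 4, 1, 19]
Entering loop: for x in seq:

After execution: max_val = 19
19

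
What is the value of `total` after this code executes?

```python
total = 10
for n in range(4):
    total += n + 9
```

Let's trace through this code step by step.

Initialize: total = 10
Entering loop: for n in range(4):

After execution: total = 52
52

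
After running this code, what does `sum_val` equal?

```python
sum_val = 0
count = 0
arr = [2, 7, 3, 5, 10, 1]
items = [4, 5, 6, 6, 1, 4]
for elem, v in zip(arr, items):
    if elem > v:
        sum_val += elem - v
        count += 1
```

Let's trace through this code step by step.

Initialize: sum_val = 0
Initialize: count = 0
Initialize: arr = [2, 7, 3, 5, 10, 1]
Initialize: items = [4, 5, 6, 6, 1, 4]
Entering loop: for elem, v in zip(arr, items):

After execution: sum_val = 11
11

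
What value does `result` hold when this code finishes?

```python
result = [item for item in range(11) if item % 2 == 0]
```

Let's trace through this code step by step.

Initialize: result = [item for item in range(11) if item % 2 == 0]

After execution: result = [0, 2, 4, 6, 8, 10]
[0, 2, 4, 6, 8, 10]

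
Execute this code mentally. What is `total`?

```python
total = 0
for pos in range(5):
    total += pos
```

Let's trace through this code step by step.

Initialize: total = 0
Entering loop: for pos in range(5):

After execution: total = 10
10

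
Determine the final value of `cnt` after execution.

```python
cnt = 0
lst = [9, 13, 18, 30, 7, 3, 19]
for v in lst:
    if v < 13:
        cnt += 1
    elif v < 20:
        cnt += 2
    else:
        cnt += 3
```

Let's trace through this code step by step.

Initialize: cnt = 0
Initialize: lst = [9, 13, 18, 30, 7, 3, 19]
Entering loop: for v in lst:

After execution: cnt = 12
12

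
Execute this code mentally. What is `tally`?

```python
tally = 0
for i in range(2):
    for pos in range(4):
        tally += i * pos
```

Let's trace through this code step by step.

Initialize: tally = 0
Entering loop: for i in range(2):

After execution: tally = 6
6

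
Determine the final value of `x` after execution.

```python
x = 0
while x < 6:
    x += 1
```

Let's trace through this code step by step.

Initialize: x = 0
Entering loop: while x < 6:

After execution: x = 6
6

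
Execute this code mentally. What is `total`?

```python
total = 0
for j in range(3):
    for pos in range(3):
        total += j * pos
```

Let's trace through this code step by step.

Initialize: total = 0
Entering loop: for j in range(3):

After execution: total = 9
9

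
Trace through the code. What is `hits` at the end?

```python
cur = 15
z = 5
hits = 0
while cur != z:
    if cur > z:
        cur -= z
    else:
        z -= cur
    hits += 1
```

Let's trace through this code step by step.

Initialize: cur = 15
Initialize: z = 5
Initialize: hits = 0
Entering loop: while cur != z:

After execution: hits = 2
2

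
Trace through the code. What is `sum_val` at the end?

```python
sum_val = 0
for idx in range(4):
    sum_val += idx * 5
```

Let's trace through this code step by step.

Initialize: sum_val = 0
Entering loop: for idx in range(4):

After execution: sum_val = 30
30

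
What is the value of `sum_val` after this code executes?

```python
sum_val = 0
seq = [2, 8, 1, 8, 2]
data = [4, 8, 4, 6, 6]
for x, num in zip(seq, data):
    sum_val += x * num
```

Let's trace through this code step by step.

Initialize: sum_val = 0
Initialize: seq = [2, 8, 1, 8, 2]
Initialize: data = [4, 8, 4, 6, 6]
Entering loop: for x, num in zip(seq, data):

After execution: sum_val = 136
136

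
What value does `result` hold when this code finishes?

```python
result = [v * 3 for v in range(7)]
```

Let's trace through this code step by step.

Initialize: result = [v * 3 for v in range(7)]

After execution: result = [0, 3, 6, 9, 12, 15, 18]
[0, 3, 6, 9, 12, 15, 18]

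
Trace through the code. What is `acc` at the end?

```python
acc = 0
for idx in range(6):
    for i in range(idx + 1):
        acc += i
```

Let's trace through this code step by step.

Initialize: acc = 0
Entering loop: for idx in range(6):

After execution: acc = 35
35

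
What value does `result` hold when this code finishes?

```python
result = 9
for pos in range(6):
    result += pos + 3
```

Let's trace through this code step by step.

Initialize: result = 9
Entering loop: for pos in range(6):

After execution: result = 42
42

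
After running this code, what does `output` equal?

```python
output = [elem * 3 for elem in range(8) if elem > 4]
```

Let's trace through this code step by step.

Initialize: output = [elem * 3 for elem in range(8) if elem > 4]

After execution: output = [15, 18, 21]
[15, 18, 21]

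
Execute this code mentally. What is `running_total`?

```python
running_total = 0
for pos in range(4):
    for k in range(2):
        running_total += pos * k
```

Let's trace through this code step by step.

Initialize: running_total = 0
Entering loop: for pos in range(4):

After execution: running_total = 6
6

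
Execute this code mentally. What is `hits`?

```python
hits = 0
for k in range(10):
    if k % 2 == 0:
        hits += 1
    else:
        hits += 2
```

Let's trace through this code step by step.

Initialize: hits = 0
Entering loop: for k in range(10):

After execution: hits = 15
15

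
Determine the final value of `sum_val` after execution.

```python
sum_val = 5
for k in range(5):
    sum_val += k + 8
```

Let's trace through this code step by step.

Initialize: sum_val = 5
Entering loop: for k in range(5):

After execution: sum_val = 55
55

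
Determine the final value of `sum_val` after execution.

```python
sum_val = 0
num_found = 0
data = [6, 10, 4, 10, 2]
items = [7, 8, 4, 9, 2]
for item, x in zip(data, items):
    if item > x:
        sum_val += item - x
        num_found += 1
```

Let's trace through this code step by step.

Initialize: sum_val = 0
Initialize: num_found = 0
Initialize: data = [6, 10, 4, 10, 2]
Initialize: items = [7, 8, 4, 9, 2]
Entering loop: for item, x in zip(data, items):

After execution: sum_val = 3
3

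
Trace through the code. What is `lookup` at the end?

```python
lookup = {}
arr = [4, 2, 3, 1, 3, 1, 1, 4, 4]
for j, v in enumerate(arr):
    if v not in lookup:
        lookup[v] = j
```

Let's trace through this code step by step.

Initialize: lookup = {}
Initialize: arr = [4, 2, 3, 1, 3, 1, 1, 4, 4]
Entering loop: for j, v in enumerate(arr):

After execution: lookup = {4: 0, 2: 1, 3: 2, 1: 3}
{4: 0, 2: 1, 3: 2, 1: 3}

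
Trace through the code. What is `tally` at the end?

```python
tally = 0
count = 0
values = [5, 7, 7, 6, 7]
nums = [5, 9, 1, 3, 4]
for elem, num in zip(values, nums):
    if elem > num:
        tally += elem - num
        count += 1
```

Let's trace through this code step by step.

Initialize: tally = 0
Initialize: count = 0
Initialize: values = [5, 7, 7, 6, 7]
Initialize: nums = [5, 9, 1, 3, 4]
Entering loop: for elem, num in zip(values, nums):

After execution: tally = 12
12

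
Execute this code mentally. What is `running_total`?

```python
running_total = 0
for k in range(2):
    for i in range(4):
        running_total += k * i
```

Let's trace through this code step by step.

Initialize: running_total = 0
Entering loop: for k in range(2):

After execution: running_total = 6
6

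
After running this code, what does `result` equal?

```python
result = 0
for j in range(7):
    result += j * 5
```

Let's trace through this code step by step.

Initialize: result = 0
Entering loop: for j in range(7):

After execution: result = 105
105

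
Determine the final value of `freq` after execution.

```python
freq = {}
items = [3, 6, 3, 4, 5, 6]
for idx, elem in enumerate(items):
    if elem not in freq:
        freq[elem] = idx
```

Let's trace through this code step by step.

Initialize: freq = {}
Initialize: items = [3, 6, 3, 4, 5, 6]
Entering loop: for idx, elem in enumerate(items):

After execution: freq = {3: 0, 6: 1, 4: 3, 5: 4}
{3: 0, 6: 1, 4: 3, 5: 4}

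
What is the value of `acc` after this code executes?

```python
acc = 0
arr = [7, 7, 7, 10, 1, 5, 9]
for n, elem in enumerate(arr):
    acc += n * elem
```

Let's trace through this code step by step.

Initialize: acc = 0
Initialize: arr = [7, 7, 7, 10, 1, 5, 9]
Entering loop: for n, elem in enumerate(arr):

After execution: acc = 134
134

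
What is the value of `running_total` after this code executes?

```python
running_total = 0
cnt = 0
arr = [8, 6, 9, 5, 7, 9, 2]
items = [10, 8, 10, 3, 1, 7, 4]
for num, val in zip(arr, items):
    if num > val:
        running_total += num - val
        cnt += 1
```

Let's trace through this code step by step.

Initialize: running_total = 0
Initialize: cnt = 0
Initialize: arr = [8, 6, 9, 5, 7, 9, 2]
Initialize: items = [10, 8, 10, 3, 1, 7, 4]
Entering loop: for num, val in zip(arr, items):

After execution: running_total = 10
10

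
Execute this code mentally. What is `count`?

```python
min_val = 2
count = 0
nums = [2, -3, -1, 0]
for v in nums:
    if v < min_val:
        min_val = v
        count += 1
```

Let's trace through this code step by step.

Initialize: min_val = 2
Initialize: count = 0
Initialize: nums = [2, -3, -1, 0]
Entering loop: for v in nums:

After execution: count = 1
1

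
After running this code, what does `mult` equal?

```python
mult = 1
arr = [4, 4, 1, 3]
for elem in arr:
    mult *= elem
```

Let's trace through this code step by step.

Initialize: mult = 1
Initialize: arr = [4, 4, 1, 3]
Entering loop: for elem in arr:

After execution: mult = 48
48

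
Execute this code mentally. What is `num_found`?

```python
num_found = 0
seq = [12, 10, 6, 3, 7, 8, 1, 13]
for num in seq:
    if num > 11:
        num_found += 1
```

Let's trace through this code step by step.

Initialize: num_found = 0
Initialize: seq = [12, 10, 6, 3, 7, 8, 1, 13]
Entering loop: for num in seq:

After execution: num_found = 2
2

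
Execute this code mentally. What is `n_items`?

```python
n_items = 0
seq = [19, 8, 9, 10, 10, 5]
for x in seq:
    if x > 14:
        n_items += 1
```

Let's trace through this code step by step.

Initialize: n_items = 0
Initialize: seq = [19, 8, 9, 10, 10, 5]
Entering loop: for x in seq:

After execution: n_items = 1
1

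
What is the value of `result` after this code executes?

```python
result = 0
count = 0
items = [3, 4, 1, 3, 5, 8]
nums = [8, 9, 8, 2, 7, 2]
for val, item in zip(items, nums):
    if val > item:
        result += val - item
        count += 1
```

Let's trace through this code step by step.

Initialize: result = 0
Initialize: count = 0
Initialize: items = [3, 4, 1, 3, 5, 8]
Initialize: nums = [8, 9, 8, 2, 7, 2]
Entering loop: for val, item in zip(items, nums):

After execution: result = 7
7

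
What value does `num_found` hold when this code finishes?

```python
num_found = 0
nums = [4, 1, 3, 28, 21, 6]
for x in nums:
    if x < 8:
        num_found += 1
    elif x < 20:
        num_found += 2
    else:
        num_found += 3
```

Let's trace through this code step by step.

Initialize: num_found = 0
Initialize: nums = [4, 1, 3, 28, 21, 6]
Entering loop: for x in nums:

After execution: num_found = 10
10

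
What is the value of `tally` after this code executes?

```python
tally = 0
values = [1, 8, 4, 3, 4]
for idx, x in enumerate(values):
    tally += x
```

Let's trace through this code step by step.

Initialize: tally = 0
Initialize: values = [1, 8, 4, 3, 4]
Entering loop: for idx, x in enumerate(values):

After execution: tally = 20
20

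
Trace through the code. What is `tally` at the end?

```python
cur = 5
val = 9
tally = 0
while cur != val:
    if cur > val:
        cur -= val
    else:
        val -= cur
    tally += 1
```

Let's trace through this code step by step.

Initialize: cur = 5
Initialize: val = 9
Initialize: tally = 0
Entering loop: while cur != val:

After execution: tally = 5
5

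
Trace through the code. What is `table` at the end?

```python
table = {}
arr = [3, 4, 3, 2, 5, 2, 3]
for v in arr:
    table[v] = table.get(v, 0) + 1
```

Let's trace through this code step by step.

Initialize: table = {}
Initialize: arr = [3, 4, 3, 2, 5, 2, 3]
Entering loop: for v in arr:

After execution: table = {3: 3, 4: 1, 2: 2, 5: 1}
{3: 3, 4: 1, 2: 2, 5: 1}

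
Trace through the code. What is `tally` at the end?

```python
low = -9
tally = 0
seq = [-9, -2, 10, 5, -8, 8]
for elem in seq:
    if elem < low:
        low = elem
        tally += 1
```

Let's trace through this code step by step.

Initialize: low = -9
Initialize: tally = 0
Initialize: seq = [-9, -2, 10, 5, -8, 8]
Entering loop: for elem in seq:

After execution: tally = 0
0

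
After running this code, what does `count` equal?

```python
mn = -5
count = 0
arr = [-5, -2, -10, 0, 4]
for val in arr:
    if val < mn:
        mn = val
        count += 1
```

Let's trace through this code step by step.

Initialize: mn = -5
Initialize: count = 0
Initialize: arr = [-5, -2, -10, 0, 4]
Entering loop: for val in arr:

After execution: count = 1
1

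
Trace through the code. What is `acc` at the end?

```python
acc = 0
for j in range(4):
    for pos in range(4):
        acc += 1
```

Let's trace through this code step by step.

Initialize: acc = 0
Entering loop: for j in range(4):

After execution: acc = 16
16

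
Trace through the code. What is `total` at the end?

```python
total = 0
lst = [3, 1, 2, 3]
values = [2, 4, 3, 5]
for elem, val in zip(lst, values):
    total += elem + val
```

Let's trace through this code step by step.

Initialize: total = 0
Initialize: lst = [3, 1, 2, 3]
Initialize: values = [2, 4, 3, 5]
Entering loop: for elem, val in zip(lst, values):

After execution: total = 23
23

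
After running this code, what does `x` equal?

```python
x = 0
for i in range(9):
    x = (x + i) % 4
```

Let's trace through this code step by step.

Initialize: x = 0
Entering loop: for i in range(9):

After execution: x = 0
0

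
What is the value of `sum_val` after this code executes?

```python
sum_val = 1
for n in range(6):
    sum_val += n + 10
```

Let's trace through this code step by step.

Initialize: sum_val = 1
Entering loop: for n in range(6):

After execution: sum_val = 76
76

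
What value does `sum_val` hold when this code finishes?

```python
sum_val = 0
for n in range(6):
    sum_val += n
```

Let's trace through this code step by step.

Initialize: sum_val = 0
Entering loop: for n in range(6):

After execution: sum_val = 15
15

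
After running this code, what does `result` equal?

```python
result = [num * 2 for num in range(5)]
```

Let's trace through this code step by step.

Initialize: result = [num * 2 for num in range(5)]

After execution: result = [0, 2, 4, 6, 8]
[0, 2, 4, 6, 8]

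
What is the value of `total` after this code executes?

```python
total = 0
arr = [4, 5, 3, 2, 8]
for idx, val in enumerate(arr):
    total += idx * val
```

Let's trace through this code step by step.

Initialize: total = 0
Initialize: arr = [4, 5, 3, 2, 8]
Entering loop: for idx, val in enumerate(arr):

After execution: total = 49
49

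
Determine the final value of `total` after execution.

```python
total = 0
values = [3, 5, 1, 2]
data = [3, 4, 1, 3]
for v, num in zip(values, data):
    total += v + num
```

Let's trace through this code step by step.

Initialize: total = 0
Initialize: values = [3, 5, 1, 2]
Initialize: data = [3, 4, 1, 3]
Entering loop: for v, num in zip(values, data):

After execution: total = 22
22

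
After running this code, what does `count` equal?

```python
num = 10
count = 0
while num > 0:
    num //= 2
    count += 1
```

Let's trace through this code step by step.

Initialize: num = 10
Initialize: count = 0
Entering loop: while num > 0:

After execution: count = 4
4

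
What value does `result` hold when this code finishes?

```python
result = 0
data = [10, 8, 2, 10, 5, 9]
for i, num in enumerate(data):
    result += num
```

Let's trace through this code step by step.

Initialize: result = 0
Initialize: data = [10, 8, 2, 10, 5, 9]
Entering loop: for i, num in enumerate(data):

After execution: result = 44
44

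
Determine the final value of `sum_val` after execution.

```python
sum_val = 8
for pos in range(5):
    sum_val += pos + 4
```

Let's trace through this code step by step.

Initialize: sum_val = 8
Entering loop: for pos in range(5):

After execution: sum_val = 38
38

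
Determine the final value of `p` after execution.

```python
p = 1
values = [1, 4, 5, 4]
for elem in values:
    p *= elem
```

Let's trace through this code step by step.

Initialize: p = 1
Initialize: values = [1, 4, 5, 4]
Entering loop: for elem in values:

After execution: p = 80
80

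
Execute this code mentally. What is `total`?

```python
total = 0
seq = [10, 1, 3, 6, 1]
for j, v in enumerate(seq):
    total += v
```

Let's trace through this code step by step.

Initialize: total = 0
Initialize: seq = [10, 1, 3, 6, 1]
Entering loop: for j, v in enumerate(seq):

After execution: total = 21
21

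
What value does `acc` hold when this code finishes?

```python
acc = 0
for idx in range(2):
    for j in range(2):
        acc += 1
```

Let's trace through this code step by step.

Initialize: acc = 0
Entering loop: for idx in range(2):

After execution: acc = 4
4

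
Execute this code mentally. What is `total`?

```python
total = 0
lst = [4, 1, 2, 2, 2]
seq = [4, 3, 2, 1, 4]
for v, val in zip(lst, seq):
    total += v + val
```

Let's trace through this code step by step.

Initialize: total = 0
Initialize: lst = [4, 1, 2, 2, 2]
Initialize: seq = [4, 3, 2, 1, 4]
Entering loop: for v, val in zip(lst, seq):

After execution: total = 25
25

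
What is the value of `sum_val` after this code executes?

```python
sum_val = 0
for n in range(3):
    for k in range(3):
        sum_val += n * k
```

Let's trace through this code step by step.

Initialize: sum_val = 0
Entering loop: for n in range(3):

After execution: sum_val = 9
9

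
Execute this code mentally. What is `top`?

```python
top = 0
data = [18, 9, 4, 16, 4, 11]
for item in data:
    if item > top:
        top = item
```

Let's trace through this code step by step.

Initialize: top = 0
Initialize: data = [18, 9, 4, 16, 4, 11]
Entering loop: for item in data:

After execution: top = 18
18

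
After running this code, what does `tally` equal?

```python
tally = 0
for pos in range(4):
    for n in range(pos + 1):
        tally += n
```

Let's trace through this code step by step.

Initialize: tally = 0
Entering loop: for pos in range(4):

After execution: tally = 10
10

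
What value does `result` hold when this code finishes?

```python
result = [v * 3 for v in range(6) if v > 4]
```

Let's trace through this code step by step.

Initialize: result = [v * 3 for v in range(6) if v > 4]

After execution: result = [15]
[15]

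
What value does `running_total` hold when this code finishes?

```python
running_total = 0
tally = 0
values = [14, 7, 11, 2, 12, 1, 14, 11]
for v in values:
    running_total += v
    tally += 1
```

Let's trace through this code step by step.

Initialize: running_total = 0
Initialize: tally = 0
Initialize: values = [14, 7, 11, 2, 12, 1, 14, 11]
Entering loop: for v in values:

After execution: running_total = 72
72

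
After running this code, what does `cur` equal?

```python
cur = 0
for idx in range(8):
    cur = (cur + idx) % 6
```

Let's trace through this code step by step.

Initialize: cur = 0
Entering loop: for idx in range(8):

After execution: cur = 4
4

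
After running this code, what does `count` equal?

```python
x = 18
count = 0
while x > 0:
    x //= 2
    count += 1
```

Let's trace through this code step by step.

Initialize: x = 18
Initialize: count = 0
Entering loop: while x > 0:

After execution: count = 5
5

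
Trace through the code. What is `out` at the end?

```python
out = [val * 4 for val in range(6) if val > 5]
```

Let's trace through this code step by step.

Initialize: out = [val * 4 for val in range(6) if val > 5]

After execution: out = []
[]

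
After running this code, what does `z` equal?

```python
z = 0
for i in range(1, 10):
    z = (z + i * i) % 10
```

Let's trace through this code step by step.

Initialize: z = 0
Entering loop: for i in range(1, 10):

After execution: z = 5
5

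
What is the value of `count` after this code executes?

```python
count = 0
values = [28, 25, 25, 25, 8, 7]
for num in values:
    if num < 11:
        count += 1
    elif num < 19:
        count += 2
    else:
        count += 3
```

Let's trace through this code step by step.

Initialize: count = 0
Initialize: values = [28, 25, 25, 25, 8, 7]
Entering loop: for num in values:

After execution: count = 14
14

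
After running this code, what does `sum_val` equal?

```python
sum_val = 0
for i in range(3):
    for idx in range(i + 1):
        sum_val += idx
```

Let's trace through this code step by step.

Initialize: sum_val = 0
Entering loop: for i in range(3):

After execution: sum_val = 4
4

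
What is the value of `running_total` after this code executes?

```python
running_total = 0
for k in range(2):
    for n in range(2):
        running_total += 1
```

Let's trace through this code step by step.

Initialize: running_total = 0
Entering loop: for k in range(2):

After execution: running_total = 4
4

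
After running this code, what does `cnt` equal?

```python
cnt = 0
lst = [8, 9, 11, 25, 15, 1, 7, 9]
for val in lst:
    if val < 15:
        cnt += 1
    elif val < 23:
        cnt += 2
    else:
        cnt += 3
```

Let's trace through this code step by step.

Initialize: cnt = 0
Initialize: lst = [8, 9, 11, 25, 15, 1, 7, 9]
Entering loop: for val in lst:

After execution: cnt = 11
11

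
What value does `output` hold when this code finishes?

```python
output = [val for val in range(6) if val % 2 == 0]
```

Let's trace through this code step by step.

Initialize: output = [val for val in range(6) if val % 2 == 0]

After execution: output = [0, 2, 4]
[0, 2, 4]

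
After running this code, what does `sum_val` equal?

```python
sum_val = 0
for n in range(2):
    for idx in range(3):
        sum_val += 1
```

Let's trace through this code step by step.

Initialize: sum_val = 0
Entering loop: for n in range(2):

After execution: sum_val = 6
6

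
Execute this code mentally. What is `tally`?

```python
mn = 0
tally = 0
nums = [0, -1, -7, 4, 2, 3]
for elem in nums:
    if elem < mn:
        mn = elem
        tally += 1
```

Let's trace through this code step by step.

Initialize: mn = 0
Initialize: tally = 0
Initialize: nums = [0, -1, -7, 4, 2, 3]
Entering loop: for elem in nums:

After execution: tally = 2
2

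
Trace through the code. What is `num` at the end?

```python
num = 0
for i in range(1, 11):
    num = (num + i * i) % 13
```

Let's trace through this code step by step.

Initialize: num = 0
Entering loop: for i in range(1, 11):

After execution: num = 8
8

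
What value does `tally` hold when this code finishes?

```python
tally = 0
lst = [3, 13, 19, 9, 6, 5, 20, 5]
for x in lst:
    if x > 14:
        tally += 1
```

Let's trace through this code step by step.

Initialize: tally = 0
Initialize: lst = [3, 13, 19, 9, 6, 5, 20, 5]
Entering loop: for x in lst:

After execution: tally = 2
2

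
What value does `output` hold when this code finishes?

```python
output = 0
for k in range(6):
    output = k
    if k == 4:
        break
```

Let's trace through this code step by step.

Initialize: output = 0
Entering loop: for k in range(6):

After execution: output = 4
4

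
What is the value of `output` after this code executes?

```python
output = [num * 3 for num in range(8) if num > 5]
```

Let's trace through this code step by step.

Initialize: output = [num * 3 for num in range(8) if num > 5]

After execution: output = [18, 21]
[18, 21]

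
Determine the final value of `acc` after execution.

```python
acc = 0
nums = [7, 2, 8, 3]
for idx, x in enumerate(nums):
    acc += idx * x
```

Let's trace through this code step by step.

Initialize: acc = 0
Initialize: nums = [7, 2, 8, 3]
Entering loop: for idx, x in enumerate(nums):

After execution: acc = 27
27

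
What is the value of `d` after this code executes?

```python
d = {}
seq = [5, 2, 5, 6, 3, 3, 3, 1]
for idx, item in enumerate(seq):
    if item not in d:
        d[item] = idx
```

Let's trace through this code step by step.

Initialize: d = {}
Initialize: seq = [5, 2, 5, 6, 3, 3, 3, 1]
Entering loop: for idx, item in enumerate(seq):

After execution: d = {5: 0, 2: 1, 6: 3, 3: 4, 1: 7}
{5: 0, 2: 1, 6: 3, 3: 4, 1: 7}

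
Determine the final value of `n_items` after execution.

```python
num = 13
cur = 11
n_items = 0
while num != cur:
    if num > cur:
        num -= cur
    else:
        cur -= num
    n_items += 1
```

Let's trace through this code step by step.

Initialize: num = 13
Initialize: cur = 11
Initialize: n_items = 0
Entering loop: while num != cur:

After execution: n_items = 7
7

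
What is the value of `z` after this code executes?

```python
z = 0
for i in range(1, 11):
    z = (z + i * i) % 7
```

Let's trace through this code step by step.

Initialize: z = 0
Entering loop: for i in range(1, 11):

After execution: z = 0
0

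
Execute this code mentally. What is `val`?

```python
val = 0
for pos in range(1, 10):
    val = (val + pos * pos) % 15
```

Let's trace through this code step by step.

Initialize: val = 0
Entering loop: for pos in range(1, 10):

After execution: val = 0
0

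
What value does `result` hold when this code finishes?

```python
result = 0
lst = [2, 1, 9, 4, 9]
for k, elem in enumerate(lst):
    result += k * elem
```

Let's trace through this code step by step.

Initialize: result = 0
Initialize: lst = [2, 1, 9, 4, 9]
Entering loop: for k, elem in enumerate(lst):

After execution: result = 67
67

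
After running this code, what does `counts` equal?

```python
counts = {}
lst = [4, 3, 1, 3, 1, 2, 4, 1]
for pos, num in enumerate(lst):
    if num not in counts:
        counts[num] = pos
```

Let's trace through this code step by step.

Initialize: counts = {}
Initialize: lst = [4, 3, 1, 3, 1, 2, 4, 1]
Entering loop: for pos, num in enumerate(lst):

After execution: counts = {4: 0, 3: 1, 1: 2, 2: 5}
{4: 0, 3: 1, 1: 2, 2: 5}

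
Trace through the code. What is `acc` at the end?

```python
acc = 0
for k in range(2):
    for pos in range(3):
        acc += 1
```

Let's trace through this code step by step.

Initialize: acc = 0
Entering loop: for k in range(2):

After execution: acc = 6
6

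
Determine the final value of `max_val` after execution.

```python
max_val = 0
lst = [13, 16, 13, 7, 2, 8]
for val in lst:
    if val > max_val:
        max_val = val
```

Let's trace through this code step by step.

Initialize: max_val = 0
Initialize: lst = [13, 16, 13, 7, 2, 8]
Entering loop: for val in lst:

After execution: max_val = 16
16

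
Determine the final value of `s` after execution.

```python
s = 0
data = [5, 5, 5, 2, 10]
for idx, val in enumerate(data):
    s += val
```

Let's trace through this code step by step.

Initialize: s = 0
Initialize: data = [5, 5, 5, 2, 10]
Entering loop: for idx, val in enumerate(data):

After execution: s = 27
27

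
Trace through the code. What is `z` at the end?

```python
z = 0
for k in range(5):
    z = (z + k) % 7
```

Let's trace through this code step by step.

Initialize: z = 0
Entering loop: for k in range(5):

After execution: z = 3
3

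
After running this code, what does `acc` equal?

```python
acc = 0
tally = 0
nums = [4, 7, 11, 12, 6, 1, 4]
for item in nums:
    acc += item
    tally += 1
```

Let's trace through this code step by step.

Initialize: acc = 0
Initialize: tally = 0
Initialize: nums = [4, 7, 11, 12, 6, 1, 4]
Entering loop: for item in nums:

After execution: acc = 45
45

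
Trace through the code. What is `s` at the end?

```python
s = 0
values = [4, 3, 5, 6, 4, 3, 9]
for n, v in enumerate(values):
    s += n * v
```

Let's trace through this code step by step.

Initialize: s = 0
Initialize: values = [4, 3, 5, 6, 4, 3, 9]
Entering loop: for n, v in enumerate(values):

After execution: s = 116
116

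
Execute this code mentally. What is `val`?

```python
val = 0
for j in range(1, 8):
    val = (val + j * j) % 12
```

Let's trace through this code step by step.

Initialize: val = 0
Entering loop: for j in range(1, 8):

After execution: val = 8
8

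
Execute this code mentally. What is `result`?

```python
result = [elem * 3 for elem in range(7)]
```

Let's trace through this code step by step.

Initialize: result = [elem * 3 for elem in range(7)]

After execution: result = [0, 3, 6, 9, 12, 15, 18]
[0, 3, 6, 9, 12, 15, 18]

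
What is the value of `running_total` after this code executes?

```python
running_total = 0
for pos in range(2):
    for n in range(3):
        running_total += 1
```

Let's trace through this code step by step.

Initialize: running_total = 0
Entering loop: for pos in range(2):

After execution: running_total = 6
6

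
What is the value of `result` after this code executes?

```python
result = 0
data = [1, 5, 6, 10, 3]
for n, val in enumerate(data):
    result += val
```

Let's trace through this code step by step.

Initialize: result = 0
Initialize: data = [1, 5, 6, 10, 3]
Entering loop: for n, val in enumerate(data):

After execution: result = 25
25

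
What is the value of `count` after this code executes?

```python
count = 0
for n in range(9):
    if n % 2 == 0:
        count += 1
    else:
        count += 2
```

Let's trace through this code step by step.

Initialize: count = 0
Entering loop: for n in range(9):

After execution: count = 13
13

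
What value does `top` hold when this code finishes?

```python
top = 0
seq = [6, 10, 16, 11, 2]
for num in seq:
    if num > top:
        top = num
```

Let's trace through this code step by step.

Initialize: top = 0
Initialize: seq = [6, 10, 16, 11, 2]
Entering loop: for num in seq:

After execution: top = 16
16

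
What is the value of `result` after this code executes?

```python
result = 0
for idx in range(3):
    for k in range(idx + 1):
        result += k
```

Let's trace through this code step by step.

Initialize: result = 0
Entering loop: for idx in range(3):

After execution: result = 4
4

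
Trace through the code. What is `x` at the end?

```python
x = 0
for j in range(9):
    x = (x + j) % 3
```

Let's trace through this code step by step.

Initialize: x = 0
Entering loop: for j in range(9):

After execution: x = 0
0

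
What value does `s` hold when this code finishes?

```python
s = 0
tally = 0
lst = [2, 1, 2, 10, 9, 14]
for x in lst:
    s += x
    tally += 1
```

Let's trace through this code step by step.

Initialize: s = 0
Initialize: tally = 0
Initialize: lst = [2, 1, 2, 10, 9, 14]
Entering loop: for x in lst:

After execution: s = 38
38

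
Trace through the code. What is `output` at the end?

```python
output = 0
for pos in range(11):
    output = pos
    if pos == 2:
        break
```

Let's trace through this code step by step.

Initialize: output = 0
Entering loop: for pos in range(11):

After execution: output = 2
2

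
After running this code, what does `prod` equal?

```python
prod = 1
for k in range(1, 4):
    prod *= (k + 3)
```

Let's trace through this code step by step.

Initialize: prod = 1
Entering loop: for k in range(1, 4):

After execution: prod = 120
120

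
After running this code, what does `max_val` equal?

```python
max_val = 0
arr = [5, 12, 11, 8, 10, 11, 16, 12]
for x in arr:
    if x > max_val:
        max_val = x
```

Let's trace through this code step by step.

Initialize: max_val = 0
Initialize: arr = [5, 12, 11, 8, 10, 11, 16, 12]
Entering loop: for x in arr:

After execution: max_val = 16
16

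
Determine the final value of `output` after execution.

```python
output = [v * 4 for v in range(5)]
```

Let's trace through this code step by step.

Initialize: output = [v * 4 for v in range(5)]

After execution: output = [0, 4, 8, 12, 16]
[0, 4, 8, 12, 16]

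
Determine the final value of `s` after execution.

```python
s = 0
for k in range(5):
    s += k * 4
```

Let's trace through this code step by step.

Initialize: s = 0
Entering loop: for k in range(5):

After execution: s = 40
40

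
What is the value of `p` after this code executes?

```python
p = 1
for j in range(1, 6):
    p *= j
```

Let's trace through this code step by step.

Initialize: p = 1
Entering loop: for j in range(1, 6):

After execution: p = 120
120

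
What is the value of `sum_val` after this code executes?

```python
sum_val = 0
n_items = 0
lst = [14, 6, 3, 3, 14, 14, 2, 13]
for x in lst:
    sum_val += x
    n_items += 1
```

Let's trace through this code step by step.

Initialize: sum_val = 0
Initialize: n_items = 0
Initialize: lst = [14, 6, 3, 3, 14, 14, 2, 13]
Entering loop: for x in lst:

After execution: sum_val = 69
69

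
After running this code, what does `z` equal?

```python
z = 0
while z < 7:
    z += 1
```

Let's trace through this code step by step.

Initialize: z = 0
Entering loop: while z < 7:

After execution: z = 7
7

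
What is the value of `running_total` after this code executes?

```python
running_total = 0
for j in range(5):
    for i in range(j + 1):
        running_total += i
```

Let's trace through this code step by step.

Initialize: running_total = 0
Entering loop: for j in range(5):

After execution: running_total = 20
20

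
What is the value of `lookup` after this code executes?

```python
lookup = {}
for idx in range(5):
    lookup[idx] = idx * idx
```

Let's trace through this code step by step.

Initialize: lookup = {}
Entering loop: for idx in range(5):

After execution: lookup = {0: 0, 1: 1, 2: 4, 3: 9, 4: 16}
{0: 0, 1: 1, 2: 4, 3: 9, 4: 16}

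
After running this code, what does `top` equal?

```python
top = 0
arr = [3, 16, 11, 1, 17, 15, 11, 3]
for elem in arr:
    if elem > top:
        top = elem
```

Let's trace through this code step by step.

Initialize: top = 0
Initialize: arr = [3, 16, 11, 1, 17, 15, 11, 3]
Entering loop: for elem in arr:

After execution: top = 17
17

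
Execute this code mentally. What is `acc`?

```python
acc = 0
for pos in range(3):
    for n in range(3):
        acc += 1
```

Let's trace through this code step by step.

Initialize: acc = 0
Entering loop: for pos in range(3):

After execution: acc = 9
9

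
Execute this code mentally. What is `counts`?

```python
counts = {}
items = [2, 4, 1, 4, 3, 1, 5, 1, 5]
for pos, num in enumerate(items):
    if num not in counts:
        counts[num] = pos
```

Let's trace through this code step by step.

Initialize: counts = {}
Initialize: items = [2, 4, 1, 4, 3, 1, 5, 1, 5]
Entering loop: for pos, num in enumerate(items):

After execution: counts = {2: 0, 4: 1, 1: 2, 3: 4, 5: 6}
{2: 0, 4: 1, 1: 2, 3: 4, 5: 6}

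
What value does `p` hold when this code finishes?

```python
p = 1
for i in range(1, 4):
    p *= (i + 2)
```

Let's trace through this code step by step.

Initialize: p = 1
Entering loop: for i in range(1, 4):

After execution: p = 60
60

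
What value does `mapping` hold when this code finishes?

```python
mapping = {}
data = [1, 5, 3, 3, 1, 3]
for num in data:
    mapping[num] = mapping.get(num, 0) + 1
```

Let's trace through this code step by step.

Initialize: mapping = {}
Initialize: data = [1, 5, 3, 3, 1, 3]
Entering loop: for num in data:

After execution: mapping = {1: 2, 5: 1, 3: 3}
{1: 2, 5: 1, 3: 3}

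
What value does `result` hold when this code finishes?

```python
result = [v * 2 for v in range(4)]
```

Let's trace through this code step by step.

Initialize: result = [v * 2 for v in range(4)]

After execution: result = [0, 2, 4, 6]
[0, 2, 4, 6]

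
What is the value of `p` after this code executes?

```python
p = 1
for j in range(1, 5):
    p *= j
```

Let's trace through this code step by step.

Initialize: p = 1
Entering loop: for j in range(1, 5):

After execution: p = 24
24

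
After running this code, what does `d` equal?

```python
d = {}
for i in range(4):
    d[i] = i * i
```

Let's trace through this code step by step.

Initialize: d = {}
Entering loop: for i in range(4):

After execution: d = {0: 0, 1: 1, 2: 4, 3: 9}
{0: 0, 1: 1, 2: 4, 3: 9}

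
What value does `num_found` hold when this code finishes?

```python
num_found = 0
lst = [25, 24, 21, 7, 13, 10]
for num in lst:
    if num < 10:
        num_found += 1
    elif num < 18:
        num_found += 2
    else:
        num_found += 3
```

Let's trace through this code step by step.

Initialize: num_found = 0
Initialize: lst = [25, 24, 21, 7, 13, 10]
Entering loop: for num in lst:

After execution: num_found = 14
14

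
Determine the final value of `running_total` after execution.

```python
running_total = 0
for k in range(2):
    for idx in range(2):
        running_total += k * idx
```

Let's trace through this code step by step.

Initialize: running_total = 0
Entering loop: for k in range(2):

After execution: running_total = 1
1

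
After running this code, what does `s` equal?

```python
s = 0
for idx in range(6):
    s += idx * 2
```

Let's trace through this code step by step.

Initialize: s = 0
Entering loop: for idx in range(6):

After execution: s = 30
30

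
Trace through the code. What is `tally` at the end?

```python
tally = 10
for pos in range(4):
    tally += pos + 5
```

Let's trace through this code step by step.

Initialize: tally = 10
Entering loop: for pos in range(4):

After execution: tally = 36
36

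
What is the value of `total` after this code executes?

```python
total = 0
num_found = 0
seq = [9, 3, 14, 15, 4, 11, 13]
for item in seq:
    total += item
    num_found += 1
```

Let's trace through this code step by step.

Initialize: total = 0
Initialize: num_found = 0
Initialize: seq = [9, 3, 14, 15, 4, 11, 13]
Entering loop: for item in seq:

After execution: total = 69
69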